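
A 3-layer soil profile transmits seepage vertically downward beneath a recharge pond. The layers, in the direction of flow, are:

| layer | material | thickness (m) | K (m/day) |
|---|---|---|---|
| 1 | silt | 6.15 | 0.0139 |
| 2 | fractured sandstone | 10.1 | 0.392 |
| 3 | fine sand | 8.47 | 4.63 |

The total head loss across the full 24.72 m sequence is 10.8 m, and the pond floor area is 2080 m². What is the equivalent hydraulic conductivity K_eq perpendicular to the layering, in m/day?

0.0526

Flow is perpendicular to layering, so the layers act in series and the equivalent K is the thickness-weighted harmonic mean.
Total thickness L = 6.15 + 10.1 + 8.47 = 24.72 m.
Σ(b_i/K_i) = 6.15/0.0139 + 10.1/0.392 + 8.47/4.63 = 470.0 d.
K_eq = L / Σ(b_i/K_i) = 24.72 / 470.0 = 0.05259 m/day.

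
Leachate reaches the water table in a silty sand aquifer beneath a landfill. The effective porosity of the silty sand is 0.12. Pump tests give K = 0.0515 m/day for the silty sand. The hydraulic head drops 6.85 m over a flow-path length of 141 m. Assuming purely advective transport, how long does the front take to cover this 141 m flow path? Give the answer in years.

Hydraulic gradient i = Δh / L = 6.85 / 141 = 0.04858.
Darcy flux q = K · i = 0.05150 × 0.04858 = 0.002502 m/day.
Seepage velocity v = q / n_e = 0.002502 / 0.12 = 0.02085 m/day.
Travel time t = L / v = 141 / 0.02085 = 6763 days = 18.52 years.

18.5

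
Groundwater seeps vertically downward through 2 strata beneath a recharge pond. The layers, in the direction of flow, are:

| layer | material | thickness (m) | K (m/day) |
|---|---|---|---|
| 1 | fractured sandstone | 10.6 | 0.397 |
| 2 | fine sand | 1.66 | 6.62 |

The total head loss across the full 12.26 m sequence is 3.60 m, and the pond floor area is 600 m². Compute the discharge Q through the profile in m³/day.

Flow is perpendicular to layering, so the layers act in series and the equivalent K is the thickness-weighted harmonic mean.
Total thickness L = 10.6 + 1.66 = 12.26 m.
Σ(b_i/K_i) = 10.6/0.397 + 1.66/6.62 = 26.95 d.
K_eq = L / Σ(b_i/K_i) = 12.26 / 26.95 = 0.4549 m/day.
Q = K_eq · A · (Δh/L) = 0.4549 × 600 × (3.60/12.26) = 80.15 m³/day.

80.1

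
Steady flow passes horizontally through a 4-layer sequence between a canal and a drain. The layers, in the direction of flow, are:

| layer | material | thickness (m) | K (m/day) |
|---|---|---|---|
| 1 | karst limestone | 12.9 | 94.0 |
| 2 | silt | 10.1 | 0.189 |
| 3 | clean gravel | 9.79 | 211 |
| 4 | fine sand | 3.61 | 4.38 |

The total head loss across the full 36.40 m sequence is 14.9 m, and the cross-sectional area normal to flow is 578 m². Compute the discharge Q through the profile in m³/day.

158

Flow is perpendicular to layering, so the layers act in series and the equivalent K is the thickness-weighted harmonic mean.
Total thickness L = 12.9 + 10.1 + 9.79 + 3.61 = 36.40 m.
Σ(b_i/K_i) = 12.9/94.0 + 10.1/0.189 + 9.79/211 + 3.61/4.38 = 54.45 d.
K_eq = L / Σ(b_i/K_i) = 36.40 / 54.45 = 0.6685 m/day.
Q = K_eq · A · (Δh/L) = 0.6685 × 578 × (14.9/36.40) = 158.2 m³/day.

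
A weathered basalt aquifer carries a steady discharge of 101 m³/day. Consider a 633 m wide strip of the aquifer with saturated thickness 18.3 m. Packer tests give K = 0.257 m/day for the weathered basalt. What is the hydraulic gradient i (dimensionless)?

Cross-sectional area A = 633 × 18.3 = 11584 m².
From Q = K·A·i, i = Q / (K·A) = 101 / (0.2570 × 11584) = 0.03393.

0.0339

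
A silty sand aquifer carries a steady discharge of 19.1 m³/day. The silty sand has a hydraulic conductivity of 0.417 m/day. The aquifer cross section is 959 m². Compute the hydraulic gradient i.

0.0478

From Q = K·A·i, i = Q / (K·A) = 19.1 / (0.4170 × 959.0) = 0.04776.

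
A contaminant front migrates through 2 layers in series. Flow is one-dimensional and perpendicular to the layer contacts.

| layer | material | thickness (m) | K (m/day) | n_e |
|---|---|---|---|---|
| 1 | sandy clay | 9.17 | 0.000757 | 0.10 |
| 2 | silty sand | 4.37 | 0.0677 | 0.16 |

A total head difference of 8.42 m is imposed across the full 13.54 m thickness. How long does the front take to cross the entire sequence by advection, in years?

6.40

With flow normal to the layers, continuity requires the same specific discharge q through every layer.
Σ(b_i/K_i) = 9.17/0.000757 + 4.37/0.0677 = 12178 d.
q = Δh / Σ(b_i/K_i) = 8.42 / 12178 = 0.0006914 m/day.
In each layer the seepage velocity is v_i = q/n_i, so the layer transit time is t_i = b_i·n_i / q:
  layer 1 (sandy clay): t_1 = 9.17 × 0.10 / 0.0006914 = 1326 d
  layer 2 (silty sand): t_2 = 4.37 × 0.16 / 0.0006914 = 1011 d
Total t = Σ t_i = 2338 days = 6.400 years.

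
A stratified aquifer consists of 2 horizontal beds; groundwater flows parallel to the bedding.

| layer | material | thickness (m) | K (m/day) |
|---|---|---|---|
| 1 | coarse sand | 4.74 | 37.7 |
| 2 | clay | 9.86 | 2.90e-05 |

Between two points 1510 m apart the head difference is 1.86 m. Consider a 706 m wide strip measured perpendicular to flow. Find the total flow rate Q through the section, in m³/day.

Flow is parallel to layering, so each bed carries its own Darcy discharge and the transmissivities add.
Σ(K_i·b_i) = 37.7×4.74 + 2.90e-05×9.86 = 178.7 m²/day.
Hydraulic gradient i = Δh / L = 1.86 / 1510 = 0.001232.
Q = Σ(K_i·b_i) · W · i = 178.7 × 706 × 0.001232 = 155.4 m³/day.

155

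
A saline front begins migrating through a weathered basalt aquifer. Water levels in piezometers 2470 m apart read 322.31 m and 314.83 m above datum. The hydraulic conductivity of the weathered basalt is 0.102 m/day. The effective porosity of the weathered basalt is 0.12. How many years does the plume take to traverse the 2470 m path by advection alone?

2630

Hydraulic gradient i = (322.31 − 314.83) / 2470 = 7.48 / 2470 = 0.003028.
Darcy flux q = K · i = 0.1020 × 0.003028 = 0.0003089 m/day.
Seepage velocity v = q / n_e = 0.0003089 / 0.12 = 0.002574 m/day.
Travel time t = L / v = 2470 / 0.002574 = 9.596e+05 days = 2627 years.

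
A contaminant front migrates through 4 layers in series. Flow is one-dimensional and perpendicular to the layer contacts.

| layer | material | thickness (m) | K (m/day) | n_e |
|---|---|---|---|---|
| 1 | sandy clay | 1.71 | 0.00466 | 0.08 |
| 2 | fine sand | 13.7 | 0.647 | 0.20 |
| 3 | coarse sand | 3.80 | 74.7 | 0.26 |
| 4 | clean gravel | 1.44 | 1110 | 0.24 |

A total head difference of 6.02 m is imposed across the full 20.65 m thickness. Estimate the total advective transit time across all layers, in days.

With flow normal to the layers, continuity requires the same specific discharge q through every layer.
Σ(b_i/K_i) = 1.71/0.00466 + 13.7/0.647 + 3.80/74.7 + 1.44/1110 = 388.2 d.
q = Δh / Σ(b_i/K_i) = 6.02 / 388.2 = 0.01551 m/day.
In each layer the seepage velocity is v_i = q/n_i, so the layer transit time is t_i = b_i·n_i / q:
  layer 1 (sandy clay): t_1 = 1.71 × 0.08 / 0.01551 = 8.821 d
  layer 2 (fine sand): t_2 = 13.7 × 0.20 / 0.01551 = 176.7 d
  layer 3 (coarse sand): t_3 = 3.80 × 0.26 / 0.01551 = 63.71 d
  layer 4 (clean gravel): t_4 = 1.44 × 0.24 / 0.01551 = 22.28 d
Total t = Σ t_i = 271.5 days.

271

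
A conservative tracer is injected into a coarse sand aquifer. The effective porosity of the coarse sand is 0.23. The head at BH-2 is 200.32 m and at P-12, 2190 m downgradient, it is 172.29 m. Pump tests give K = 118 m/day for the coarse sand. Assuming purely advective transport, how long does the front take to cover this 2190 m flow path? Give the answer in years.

0.913

Hydraulic gradient i = (200.32 − 172.29) / 2190 = 28.03 / 2190 = 0.01280.
Darcy flux q = K · i = 118.0 × 0.01280 = 1.510 m/day.
Seepage velocity v = q / n_e = 1.510 / 0.23 = 6.566 m/day.
Travel time t = L / v = 2190 / 6.566 = 333.5 days = 0.9131 years.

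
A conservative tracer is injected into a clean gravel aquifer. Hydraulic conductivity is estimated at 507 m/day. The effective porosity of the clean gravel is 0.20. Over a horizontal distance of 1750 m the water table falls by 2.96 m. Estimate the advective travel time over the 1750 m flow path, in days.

Hydraulic gradient i = Δh / L = 2.96 / 1750 = 0.001691.
Darcy flux q = K · i = 507.0 × 0.001691 = 0.8576 m/day.
Seepage velocity v = q / n_e = 0.8576 / 0.20 = 4.288 m/day.
Travel time t = L / v = 1750 / 4.288 = 408.1 days.

408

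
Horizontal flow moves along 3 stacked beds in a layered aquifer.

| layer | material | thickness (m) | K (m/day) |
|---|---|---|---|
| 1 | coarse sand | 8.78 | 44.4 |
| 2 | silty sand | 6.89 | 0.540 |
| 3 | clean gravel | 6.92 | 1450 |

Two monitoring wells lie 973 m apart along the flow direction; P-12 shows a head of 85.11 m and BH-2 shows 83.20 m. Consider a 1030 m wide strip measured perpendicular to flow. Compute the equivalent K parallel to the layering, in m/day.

Flow is parallel to layering, so each bed carries its own Darcy discharge and the transmissivities add.
Σ(K_i·b_i) = 44.4×8.78 + 0.540×6.89 + 1450×6.92 = 10428 m²/day.
Total thickness b = 22.59 m, so K_eq = Σ(K_i·b_i)/b = 461.6 m/day.

462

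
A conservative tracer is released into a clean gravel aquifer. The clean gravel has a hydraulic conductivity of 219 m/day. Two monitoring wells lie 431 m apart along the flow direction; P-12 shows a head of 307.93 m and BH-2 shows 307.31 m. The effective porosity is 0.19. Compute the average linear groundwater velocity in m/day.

Hydraulic gradient i = (307.93 − 307.31) / 431 = 0.62 / 431 = 0.001439.
Darcy flux q = K · i = 219.0 × 0.001439 = 0.3150 m/day.
Seepage velocity v = q / n_e = 0.3150 / 0.19 = 1.658 m/day.

1.66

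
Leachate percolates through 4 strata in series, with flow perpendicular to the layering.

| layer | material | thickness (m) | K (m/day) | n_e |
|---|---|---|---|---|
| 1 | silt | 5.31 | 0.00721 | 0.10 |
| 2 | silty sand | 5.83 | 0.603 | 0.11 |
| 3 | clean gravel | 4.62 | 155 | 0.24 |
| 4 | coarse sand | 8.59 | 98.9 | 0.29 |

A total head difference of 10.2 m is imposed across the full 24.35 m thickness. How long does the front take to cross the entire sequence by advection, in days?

With flow normal to the layers, continuity requires the same specific discharge q through every layer.
Σ(b_i/K_i) = 5.31/0.00721 + 5.83/0.603 + 4.62/155 + 8.59/98.9 = 746.3 d.
q = Δh / Σ(b_i/K_i) = 10.2 / 746.3 = 0.01367 m/day.
In each layer the seepage velocity is v_i = q/n_i, so the layer transit time is t_i = b_i·n_i / q:
  layer 1 (silt): t_1 = 5.31 × 0.10 / 0.01367 = 38.85 d
  layer 2 (silty sand): t_2 = 5.83 × 0.11 / 0.01367 = 46.92 d
  layer 3 (clean gravel): t_3 = 4.62 × 0.24 / 0.01367 = 81.12 d
  layer 4 (coarse sand): t_4 = 8.59 × 0.29 / 0.01367 = 182.3 d
Total t = Σ t_i = 349.1 days.

349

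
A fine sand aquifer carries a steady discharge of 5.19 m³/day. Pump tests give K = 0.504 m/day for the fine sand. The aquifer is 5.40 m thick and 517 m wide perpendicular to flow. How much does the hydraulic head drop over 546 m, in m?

2.01

Cross-sectional area A = 517 × 5.40 = 2792 m².
From Q = K·A·i, i = Q / (K·A) = 5.19 / (0.5040 × 2792) = 0.003689.
Head loss Δh = i · L = 0.003689 × 546 = 2.014 m.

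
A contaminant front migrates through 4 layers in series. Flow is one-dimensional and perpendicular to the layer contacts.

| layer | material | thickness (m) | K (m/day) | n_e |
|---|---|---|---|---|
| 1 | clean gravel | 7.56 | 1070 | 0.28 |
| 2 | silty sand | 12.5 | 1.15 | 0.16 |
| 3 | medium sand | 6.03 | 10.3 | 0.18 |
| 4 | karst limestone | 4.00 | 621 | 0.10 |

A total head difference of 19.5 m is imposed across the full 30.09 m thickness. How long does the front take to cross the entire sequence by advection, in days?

With flow normal to the layers, continuity requires the same specific discharge q through every layer.
Σ(b_i/K_i) = 7.56/1070 + 12.5/1.15 + 6.03/10.3 + 4.00/621 = 11.47 d.
q = Δh / Σ(b_i/K_i) = 19.5 / 11.47 = 1.700 m/day.
In each layer the seepage velocity is v_i = q/n_i, so the layer transit time is t_i = b_i·n_i / q:
  layer 1 (clean gravel): t_1 = 7.56 × 0.28 / 1.700 = 1.245 d
  layer 2 (silty sand): t_2 = 12.5 × 0.16 / 1.700 = 1.176 d
  layer 3 (medium sand): t_3 = 6.03 × 0.18 / 1.700 = 0.6384 d
  layer 4 (karst limestone): t_4 = 4.00 × 0.10 / 1.700 = 0.2353 d
Total t = Σ t_i = 3.295 days.

3.29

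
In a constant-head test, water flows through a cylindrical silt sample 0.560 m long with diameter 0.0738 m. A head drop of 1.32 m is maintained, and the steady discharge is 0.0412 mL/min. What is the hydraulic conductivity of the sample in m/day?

Cross-sectional area A = π·(d/2)² = π × (0.0738/2)² = 0.004278 m².
Convert discharge: 0.0412 mL/min = 6.867e-10 m³/s.
Darcy's law rearranged: K = Q·L / (A·Δh) = 6.867e-10 × 0.560 / (0.004278 × 1.32) = 6.810e-08 m/s = 0.005884 m/day.

0.00588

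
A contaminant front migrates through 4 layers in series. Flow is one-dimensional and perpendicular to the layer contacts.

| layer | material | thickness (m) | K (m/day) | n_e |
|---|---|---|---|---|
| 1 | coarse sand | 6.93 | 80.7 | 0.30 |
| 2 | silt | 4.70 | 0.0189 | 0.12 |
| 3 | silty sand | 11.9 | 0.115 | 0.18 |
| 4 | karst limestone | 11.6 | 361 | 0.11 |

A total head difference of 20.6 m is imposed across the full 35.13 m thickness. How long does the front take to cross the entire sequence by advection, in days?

With flow normal to the layers, continuity requires the same specific discharge q through every layer.
Σ(b_i/K_i) = 6.93/80.7 + 4.70/0.0189 + 11.9/0.115 + 11.6/361 = 352.3 d.
q = Δh / Σ(b_i/K_i) = 20.6 / 352.3 = 0.05848 m/day.
In each layer the seepage velocity is v_i = q/n_i, so the layer transit time is t_i = b_i·n_i / q:
  layer 1 (coarse sand): t_1 = 6.93 × 0.30 / 0.05848 = 35.55 d
  layer 2 (silt): t_2 = 4.70 × 0.12 / 0.05848 = 9.645 d
  layer 3 (silty sand): t_3 = 11.9 × 0.18 / 0.05848 = 36.63 d
  layer 4 (karst limestone): t_4 = 11.6 × 0.11 / 0.05848 = 21.82 d
Total t = Σ t_i = 103.6 days.

104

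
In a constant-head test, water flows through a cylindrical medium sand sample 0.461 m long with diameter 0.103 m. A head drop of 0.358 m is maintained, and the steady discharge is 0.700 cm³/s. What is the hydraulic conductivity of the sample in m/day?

Cross-sectional area A = π·(d/2)² = π × (0.103/2)² = 0.008332 m².
Convert discharge: 0.700 cm³/s = 7.000e-07 m³/s.
Darcy's law rearranged: K = Q·L / (A·Δh) = 7.000e-07 × 0.461 / (0.008332 × 0.358) = 0.0001082 m/s = 9.347 m/day.

9.35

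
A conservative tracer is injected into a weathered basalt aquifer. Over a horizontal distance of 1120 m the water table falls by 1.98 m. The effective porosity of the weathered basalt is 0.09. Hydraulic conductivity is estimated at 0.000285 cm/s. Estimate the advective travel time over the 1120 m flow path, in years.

634

Convert K: 0.000285 cm/s × 864 = 0.2462 m/day.
Hydraulic gradient i = Δh / L = 1.98 / 1120 = 0.001768.
Darcy flux q = K · i = 0.2462 × 0.001768 = 0.0004353 m/day.
Seepage velocity v = q / n_e = 0.0004353 / 0.09 = 0.004837 m/day.
Travel time t = L / v = 1120 / 0.004837 = 2.316e+05 days = 634.0 years.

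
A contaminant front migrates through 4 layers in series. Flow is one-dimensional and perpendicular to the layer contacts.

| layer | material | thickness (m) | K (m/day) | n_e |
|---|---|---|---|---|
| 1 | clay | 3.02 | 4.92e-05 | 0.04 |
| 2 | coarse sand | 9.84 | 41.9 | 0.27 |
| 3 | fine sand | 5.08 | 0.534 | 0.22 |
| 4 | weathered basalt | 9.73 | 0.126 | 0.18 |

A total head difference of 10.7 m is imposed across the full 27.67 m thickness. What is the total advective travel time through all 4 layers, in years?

With flow normal to the layers, continuity requires the same specific discharge q through every layer.
Σ(b_i/K_i) = 3.02/4.92e-05 + 9.84/41.9 + 5.08/0.534 + 9.73/0.126 = 61469 d.
q = Δh / Σ(b_i/K_i) = 10.7 / 61469 = 0.0001741 m/day.
In each layer the seepage velocity is v_i = q/n_i, so the layer transit time is t_i = b_i·n_i / q:
  layer 1 (clay): t_1 = 3.02 × 0.04 / 0.0001741 = 694.0 d
  layer 2 (coarse sand): t_2 = 9.84 × 0.27 / 0.0001741 = 15263 d
  layer 3 (fine sand): t_3 = 5.08 × 0.22 / 0.0001741 = 6420 d
  layer 4 (weathered basalt): t_4 = 9.73 × 0.18 / 0.0001741 = 10061 d
Total t = Σ t_i = 32438 days = 88.81 years.

88.8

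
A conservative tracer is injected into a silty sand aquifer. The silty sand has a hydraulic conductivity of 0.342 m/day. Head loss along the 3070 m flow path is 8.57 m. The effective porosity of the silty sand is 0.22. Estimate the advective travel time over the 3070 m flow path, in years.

1940

Hydraulic gradient i = Δh / L = 8.57 / 3070 = 0.002792.
Darcy flux q = K · i = 0.3420 × 0.002792 = 0.0009547 m/day.
Seepage velocity v = q / n_e = 0.0009547 / 0.22 = 0.004340 m/day.
Travel time t = L / v = 3070 / 0.004340 = 7.074e+05 days = 1937 years.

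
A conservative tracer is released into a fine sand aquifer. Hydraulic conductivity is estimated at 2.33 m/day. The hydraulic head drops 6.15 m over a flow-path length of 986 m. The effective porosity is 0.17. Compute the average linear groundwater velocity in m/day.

Hydraulic gradient i = Δh / L = 6.15 / 986 = 0.006237.
Darcy flux q = K · i = 2.330 × 0.006237 = 0.01453 m/day.
Seepage velocity v = q / n_e = 0.01453 / 0.17 = 0.08549 m/day.

0.0855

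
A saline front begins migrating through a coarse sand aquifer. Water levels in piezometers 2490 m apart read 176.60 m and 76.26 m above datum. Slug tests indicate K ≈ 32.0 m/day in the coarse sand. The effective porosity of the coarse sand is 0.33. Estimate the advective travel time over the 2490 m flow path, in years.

1.74

Hydraulic gradient i = (176.60 − 76.26) / 2490 = 100.34 / 2490 = 0.04030.
Darcy flux q = K · i = 32.00 × 0.04030 = 1.290 m/day.
Seepage velocity v = q / n_e = 1.290 / 0.33 = 3.908 m/day.
Travel time t = L / v = 2490 / 3.908 = 637.2 days = 1.745 years.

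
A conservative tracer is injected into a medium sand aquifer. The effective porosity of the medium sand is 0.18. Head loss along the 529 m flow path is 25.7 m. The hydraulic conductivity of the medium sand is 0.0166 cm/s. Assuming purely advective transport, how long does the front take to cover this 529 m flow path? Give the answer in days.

137

Convert K: 0.0166 cm/s × 864 = 14.34 m/day.
Hydraulic gradient i = Δh / L = 25.7 / 529 = 0.04858.
Darcy flux q = K · i = 14.34 × 0.04858 = 0.6968 m/day.
Seepage velocity v = q / n_e = 0.6968 / 0.18 = 3.871 m/day.
Travel time t = L / v = 529 / 3.871 = 136.7 days.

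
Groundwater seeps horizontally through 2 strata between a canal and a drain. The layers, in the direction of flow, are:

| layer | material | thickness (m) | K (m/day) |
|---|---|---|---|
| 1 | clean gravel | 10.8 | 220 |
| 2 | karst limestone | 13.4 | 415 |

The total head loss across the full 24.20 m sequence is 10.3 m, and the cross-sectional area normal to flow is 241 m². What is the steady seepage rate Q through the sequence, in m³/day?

Flow is perpendicular to layering, so the layers act in series and the equivalent K is the thickness-weighted harmonic mean.
Total thickness L = 10.8 + 13.4 = 24.20 m.
Σ(b_i/K_i) = 10.8/220 + 13.4/415 = 0.08138 d.
K_eq = L / Σ(b_i/K_i) = 24.20 / 0.08138 = 297.4 m/day.
Q = K_eq · A · (Δh/L) = 297.4 × 241 × (10.3/24.20) = 30503 m³/day.

30500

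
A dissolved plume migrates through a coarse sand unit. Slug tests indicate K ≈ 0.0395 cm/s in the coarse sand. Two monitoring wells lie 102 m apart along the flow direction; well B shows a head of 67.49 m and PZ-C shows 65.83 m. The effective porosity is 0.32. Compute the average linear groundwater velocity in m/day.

1.74

Convert K: 0.0395 cm/s × 864 = 34.13 m/day.
Hydraulic gradient i = (67.49 − 65.83) / 102 = 1.66 / 102 = 0.01627.
Darcy flux q = K · i = 34.13 × 0.01627 = 0.5554 m/day.
Seepage velocity v = q / n_e = 0.5554 / 0.32 = 1.736 m/day.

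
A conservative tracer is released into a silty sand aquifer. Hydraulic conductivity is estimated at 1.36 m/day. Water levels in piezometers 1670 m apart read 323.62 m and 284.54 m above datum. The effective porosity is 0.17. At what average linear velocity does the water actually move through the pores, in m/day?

0.187

Hydraulic gradient i = (323.62 − 284.54) / 1670 = 39.08 / 1670 = 0.02340.
Darcy flux q = K · i = 1.360 × 0.02340 = 0.03183 m/day.
Seepage velocity v = q / n_e = 0.03183 / 0.17 = 0.1872 m/day.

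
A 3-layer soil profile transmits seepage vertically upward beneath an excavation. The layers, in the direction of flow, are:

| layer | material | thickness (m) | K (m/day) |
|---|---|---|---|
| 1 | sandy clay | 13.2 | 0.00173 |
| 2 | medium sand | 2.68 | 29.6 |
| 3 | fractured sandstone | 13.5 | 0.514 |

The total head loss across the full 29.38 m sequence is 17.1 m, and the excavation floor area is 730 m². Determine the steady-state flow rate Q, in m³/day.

1.63

Flow is perpendicular to layering, so the layers act in series and the equivalent K is the thickness-weighted harmonic mean.
Total thickness L = 13.2 + 2.68 + 13.5 = 29.38 m.
Σ(b_i/K_i) = 13.2/0.00173 + 2.68/29.6 + 13.5/0.514 = 7656 d.
K_eq = L / Σ(b_i/K_i) = 29.38 / 7656 = 0.003837 m/day.
Q = K_eq · A · (Δh/L) = 0.003837 × 730 × (17.1/29.38) = 1.630 m³/day.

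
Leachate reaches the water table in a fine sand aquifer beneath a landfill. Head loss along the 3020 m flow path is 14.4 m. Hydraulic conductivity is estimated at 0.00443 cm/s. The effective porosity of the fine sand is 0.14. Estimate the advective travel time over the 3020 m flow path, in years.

Convert K: 0.00443 cm/s × 864 = 3.828 m/day.
Hydraulic gradient i = Δh / L = 14.4 / 3020 = 0.004768.
Darcy flux q = K · i = 3.828 × 0.004768 = 0.01825 m/day.
Seepage velocity v = q / n_e = 0.01825 / 0.14 = 0.1304 m/day.
Travel time t = L / v = 3020 / 0.1304 = 23167 days = 63.43 years.

63.4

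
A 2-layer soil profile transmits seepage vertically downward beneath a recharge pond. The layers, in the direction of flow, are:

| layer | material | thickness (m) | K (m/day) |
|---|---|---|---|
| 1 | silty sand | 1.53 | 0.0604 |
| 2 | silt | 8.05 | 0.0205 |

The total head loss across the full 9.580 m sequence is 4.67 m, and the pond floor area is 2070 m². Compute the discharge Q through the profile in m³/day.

23.1

Flow is perpendicular to layering, so the layers act in series and the equivalent K is the thickness-weighted harmonic mean.
Total thickness L = 1.53 + 8.05 = 9.580 m.
Σ(b_i/K_i) = 1.53/0.0604 + 8.05/0.0205 = 418.0 d.
K_eq = L / Σ(b_i/K_i) = 9.580 / 418.0 = 0.02292 m/day.
Q = K_eq · A · (Δh/L) = 0.02292 × 2070 × (4.67/9.580) = 23.13 m³/day.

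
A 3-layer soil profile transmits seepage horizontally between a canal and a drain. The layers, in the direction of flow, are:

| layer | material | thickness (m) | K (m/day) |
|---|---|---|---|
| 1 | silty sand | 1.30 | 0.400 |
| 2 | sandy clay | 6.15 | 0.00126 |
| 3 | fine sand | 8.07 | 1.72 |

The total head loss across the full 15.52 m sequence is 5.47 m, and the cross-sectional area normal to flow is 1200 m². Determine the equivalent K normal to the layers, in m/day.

Flow is perpendicular to layering, so the layers act in series and the equivalent K is the thickness-weighted harmonic mean.
Total thickness L = 1.30 + 6.15 + 8.07 = 15.52 m.
Σ(b_i/K_i) = 1.30/0.400 + 6.15/0.00126 + 8.07/1.72 = 4889 d.
K_eq = L / Σ(b_i/K_i) = 15.52 / 4889 = 0.003175 m/day.

0.00317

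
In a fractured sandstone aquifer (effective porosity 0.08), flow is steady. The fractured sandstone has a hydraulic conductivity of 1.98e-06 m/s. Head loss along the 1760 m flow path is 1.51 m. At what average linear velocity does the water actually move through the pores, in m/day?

0.00183

Convert K: 1.98e-06 m/s × 86400 = 0.1711 m/day.
Hydraulic gradient i = Δh / L = 1.51 / 1760 = 0.0008580.
Darcy flux q = K · i = 0.1711 × 0.0008580 = 0.0001468 m/day.
Seepage velocity v = q / n_e = 0.0001468 / 0.08 = 0.001835 m/day.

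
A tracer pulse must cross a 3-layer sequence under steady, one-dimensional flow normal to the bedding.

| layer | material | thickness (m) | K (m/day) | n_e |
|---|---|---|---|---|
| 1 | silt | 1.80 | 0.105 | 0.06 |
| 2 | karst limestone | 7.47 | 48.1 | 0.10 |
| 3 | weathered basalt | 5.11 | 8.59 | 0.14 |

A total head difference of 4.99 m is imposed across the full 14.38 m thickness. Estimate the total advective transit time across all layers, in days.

With flow normal to the layers, continuity requires the same specific discharge q through every layer.
Σ(b_i/K_i) = 1.80/0.105 + 7.47/48.1 + 5.11/8.59 = 17.89 d.
q = Δh / Σ(b_i/K_i) = 4.99 / 17.89 = 0.2789 m/day.
In each layer the seepage velocity is v_i = q/n_i, so the layer transit time is t_i = b_i·n_i / q:
  layer 1 (silt): t_1 = 1.80 × 0.06 / 0.2789 = 0.3873 d
  layer 2 (karst limestone): t_2 = 7.47 × 0.10 / 0.2789 = 2.679 d
  layer 3 (weathered basalt): t_3 = 5.11 × 0.14 / 0.2789 = 2.565 d
Total t = Σ t_i = 5.631 days.

5.63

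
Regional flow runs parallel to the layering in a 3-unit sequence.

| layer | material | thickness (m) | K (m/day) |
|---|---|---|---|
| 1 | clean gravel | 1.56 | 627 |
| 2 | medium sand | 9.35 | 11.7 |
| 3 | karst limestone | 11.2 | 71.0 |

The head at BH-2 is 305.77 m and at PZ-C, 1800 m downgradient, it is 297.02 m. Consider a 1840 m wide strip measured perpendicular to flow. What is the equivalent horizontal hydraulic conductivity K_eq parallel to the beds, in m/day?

Flow is parallel to layering, so each bed carries its own Darcy discharge and the transmissivities add.
Σ(K_i·b_i) = 627×1.56 + 11.7×9.35 + 71.0×11.2 = 1883 m²/day.
Total thickness b = 22.11 m, so K_eq = Σ(K_i·b_i)/b = 85.15 m/day.

85.2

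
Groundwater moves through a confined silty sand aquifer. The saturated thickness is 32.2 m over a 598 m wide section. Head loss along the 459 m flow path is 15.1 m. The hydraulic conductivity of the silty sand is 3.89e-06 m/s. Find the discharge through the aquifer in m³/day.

Convert K: 3.89e-06 m/s × 86400 = 0.3361 m/day.
Cross-sectional area A = 598 × 32.2 = 19256 m².
Hydraulic gradient i = Δh / L = 15.1 / 459 = 0.03290.
Darcy's law: Q = K · A · i = 0.3361 × 19256 × 0.03290 = 212.9 m³/day.

213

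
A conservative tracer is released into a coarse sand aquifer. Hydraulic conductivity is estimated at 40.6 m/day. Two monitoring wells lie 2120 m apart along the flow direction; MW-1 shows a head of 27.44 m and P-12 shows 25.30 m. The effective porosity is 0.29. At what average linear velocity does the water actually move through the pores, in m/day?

Hydraulic gradient i = (27.44 − 25.30) / 2120 = 2.14 / 2120 = 0.001009.
Darcy flux q = K · i = 40.60 × 0.001009 = 0.04098 m/day.
Seepage velocity v = q / n_e = 0.04098 / 0.29 = 0.1413 m/day.

0.141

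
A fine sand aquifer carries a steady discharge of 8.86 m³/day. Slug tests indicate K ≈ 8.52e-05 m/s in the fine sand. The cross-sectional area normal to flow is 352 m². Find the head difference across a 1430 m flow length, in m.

4.89

Convert K: 8.52e-05 m/s × 86400 = 7.361 m/day.
From Q = K·A·i, i = Q / (K·A) = 8.86 / (7.361 × 352.0) = 0.003419.
Head loss Δh = i · L = 0.003419 × 1430 = 4.890 m.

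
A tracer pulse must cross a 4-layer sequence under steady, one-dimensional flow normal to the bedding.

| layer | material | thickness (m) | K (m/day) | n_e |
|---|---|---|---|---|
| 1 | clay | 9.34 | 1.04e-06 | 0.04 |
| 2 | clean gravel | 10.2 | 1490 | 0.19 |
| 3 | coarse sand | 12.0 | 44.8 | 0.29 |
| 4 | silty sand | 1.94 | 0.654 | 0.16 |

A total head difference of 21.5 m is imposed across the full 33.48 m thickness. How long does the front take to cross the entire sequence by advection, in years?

6980

With flow normal to the layers, continuity requires the same specific discharge q through every layer.
Σ(b_i/K_i) = 9.34/1.04e-06 + 10.2/1490 + 12.0/44.8 + 1.94/0.654 = 8.981e+06 d.
q = Δh / Σ(b_i/K_i) = 21.5 / 8.981e+06 = 2.394e-06 m/day.
In each layer the seepage velocity is v_i = q/n_i, so the layer transit time is t_i = b_i·n_i / q:
  layer 1 (clay): t_1 = 9.34 × 0.04 / 2.394e-06 = 1.561e+05 d
  layer 2 (clean gravel): t_2 = 10.2 × 0.19 / 2.394e-06 = 8.095e+05 d
  layer 3 (coarse sand): t_3 = 12.0 × 0.29 / 2.394e-06 = 1.454e+06 d
  layer 4 (silty sand): t_4 = 1.94 × 0.16 / 2.394e-06 = 1.297e+05 d
Total t = Σ t_i = 2.549e+06 days = 6978 years.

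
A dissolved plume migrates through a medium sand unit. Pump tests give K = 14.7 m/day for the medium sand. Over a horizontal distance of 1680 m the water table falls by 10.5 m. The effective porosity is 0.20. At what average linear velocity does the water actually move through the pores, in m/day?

0.459

Hydraulic gradient i = Δh / L = 10.5 / 1680 = 0.006250.
Darcy flux q = K · i = 14.70 × 0.006250 = 0.09187 m/day.
Seepage velocity v = q / n_e = 0.09187 / 0.20 = 0.4594 m/day.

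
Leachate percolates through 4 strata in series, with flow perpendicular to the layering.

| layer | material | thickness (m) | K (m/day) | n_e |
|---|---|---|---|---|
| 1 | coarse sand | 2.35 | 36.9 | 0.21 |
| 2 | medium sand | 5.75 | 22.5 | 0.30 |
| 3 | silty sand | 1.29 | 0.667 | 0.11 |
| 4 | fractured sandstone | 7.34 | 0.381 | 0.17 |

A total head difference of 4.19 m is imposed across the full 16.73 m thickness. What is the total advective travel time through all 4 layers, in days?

18.5

With flow normal to the layers, continuity requires the same specific discharge q through every layer.
Σ(b_i/K_i) = 2.35/36.9 + 5.75/22.5 + 1.29/0.667 + 7.34/0.381 = 21.52 d.
q = Δh / Σ(b_i/K_i) = 4.19 / 21.52 = 0.1947 m/day.
In each layer the seepage velocity is v_i = q/n_i, so the layer transit time is t_i = b_i·n_i / q:
  layer 1 (coarse sand): t_1 = 2.35 × 0.21 / 0.1947 = 2.534 d
  layer 2 (medium sand): t_2 = 5.75 × 0.30 / 0.1947 = 8.859 d
  layer 3 (silty sand): t_3 = 1.29 × 0.11 / 0.1947 = 0.7287 d
  layer 4 (fractured sandstone): t_4 = 7.34 × 0.17 / 0.1947 = 6.408 d
Total t = Σ t_i = 18.53 days.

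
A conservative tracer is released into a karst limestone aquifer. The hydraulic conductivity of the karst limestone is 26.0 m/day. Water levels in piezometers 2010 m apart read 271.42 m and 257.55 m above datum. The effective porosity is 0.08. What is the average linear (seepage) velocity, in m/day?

Hydraulic gradient i = (271.42 − 257.55) / 2010 = 13.87 / 2010 = 0.006900.
Darcy flux q = K · i = 26.00 × 0.006900 = 0.1794 m/day.
Seepage velocity v = q / n_e = 0.1794 / 0.08 = 2.243 m/day.

2.24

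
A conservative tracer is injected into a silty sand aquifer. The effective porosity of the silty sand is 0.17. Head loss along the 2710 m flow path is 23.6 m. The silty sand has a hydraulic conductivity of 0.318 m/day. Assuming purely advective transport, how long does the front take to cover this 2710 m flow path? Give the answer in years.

Hydraulic gradient i = Δh / L = 23.6 / 2710 = 0.008708.
Darcy flux q = K · i = 0.3180 × 0.008708 = 0.002769 m/day.
Seepage velocity v = q / n_e = 0.002769 / 0.17 = 0.01629 m/day.
Travel time t = L / v = 2710 / 0.01629 = 1.664e+05 days = 455.5 years.

455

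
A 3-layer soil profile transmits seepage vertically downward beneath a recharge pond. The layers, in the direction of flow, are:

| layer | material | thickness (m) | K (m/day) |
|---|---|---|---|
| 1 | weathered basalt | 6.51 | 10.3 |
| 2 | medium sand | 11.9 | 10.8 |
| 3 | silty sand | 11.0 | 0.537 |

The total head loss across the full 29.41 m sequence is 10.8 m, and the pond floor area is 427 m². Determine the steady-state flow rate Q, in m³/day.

Flow is perpendicular to layering, so the layers act in series and the equivalent K is the thickness-weighted harmonic mean.
Total thickness L = 6.51 + 11.9 + 11.0 = 29.41 m.
Σ(b_i/K_i) = 6.51/10.3 + 11.9/10.8 + 11.0/0.537 = 22.22 d.
K_eq = L / Σ(b_i/K_i) = 29.41 / 22.22 = 1.324 m/day.
Q = K_eq · A · (Δh/L) = 1.324 × 427 × (10.8/29.41) = 207.6 m³/day.

208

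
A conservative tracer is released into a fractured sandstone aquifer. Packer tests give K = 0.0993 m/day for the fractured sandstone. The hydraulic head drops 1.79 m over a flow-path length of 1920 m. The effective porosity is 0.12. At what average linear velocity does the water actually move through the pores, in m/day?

0.000771

Hydraulic gradient i = Δh / L = 1.79 / 1920 = 0.0009323.
Darcy flux q = K · i = 0.09930 × 0.0009323 = 9.258e-05 m/day.
Seepage velocity v = q / n_e = 9.258e-05 / 0.12 = 0.0007715 m/day.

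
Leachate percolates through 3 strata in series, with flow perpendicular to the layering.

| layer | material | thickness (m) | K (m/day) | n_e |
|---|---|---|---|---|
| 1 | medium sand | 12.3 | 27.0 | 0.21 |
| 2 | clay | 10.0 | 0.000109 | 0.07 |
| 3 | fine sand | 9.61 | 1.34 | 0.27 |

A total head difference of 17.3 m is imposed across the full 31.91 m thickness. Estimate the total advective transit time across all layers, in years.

85.3

With flow normal to the layers, continuity requires the same specific discharge q through every layer.
Σ(b_i/K_i) = 12.3/27.0 + 10.0/0.000109 + 9.61/1.34 = 91751 d.
q = Δh / Σ(b_i/K_i) = 17.3 / 91751 = 0.0001886 m/day.
In each layer the seepage velocity is v_i = q/n_i, so the layer transit time is t_i = b_i·n_i / q:
  layer 1 (medium sand): t_1 = 12.3 × 0.21 / 0.0001886 = 13699 d
  layer 2 (clay): t_2 = 10.0 × 0.07 / 0.0001886 = 3712 d
  layer 3 (fine sand): t_3 = 9.61 × 0.27 / 0.0001886 = 13761 d
Total t = Σ t_i = 31172 days = 85.35 years.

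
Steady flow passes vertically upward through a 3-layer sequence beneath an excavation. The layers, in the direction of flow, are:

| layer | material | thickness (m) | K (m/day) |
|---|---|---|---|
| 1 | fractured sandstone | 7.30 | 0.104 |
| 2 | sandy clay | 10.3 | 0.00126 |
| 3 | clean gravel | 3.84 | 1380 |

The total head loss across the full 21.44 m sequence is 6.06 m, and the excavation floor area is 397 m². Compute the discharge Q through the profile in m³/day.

Flow is perpendicular to layering, so the layers act in series and the equivalent K is the thickness-weighted harmonic mean.
Total thickness L = 7.30 + 10.3 + 3.84 = 21.44 m.
Σ(b_i/K_i) = 7.30/0.104 + 10.3/0.00126 + 3.84/1380 = 8245 d.
K_eq = L / Σ(b_i/K_i) = 21.44 / 8245 = 0.002600 m/day.
Q = K_eq · A · (Δh/L) = 0.002600 × 397 × (6.06/21.44) = 0.2918 m³/day.

0.292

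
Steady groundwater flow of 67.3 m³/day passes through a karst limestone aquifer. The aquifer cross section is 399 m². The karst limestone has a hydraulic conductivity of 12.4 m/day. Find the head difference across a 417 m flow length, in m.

5.67

From Q = K·A·i, i = Q / (K·A) = 67.3 / (12.40 × 399.0) = 0.01360.
Head loss Δh = i · L = 0.01360 × 417 = 5.672 m.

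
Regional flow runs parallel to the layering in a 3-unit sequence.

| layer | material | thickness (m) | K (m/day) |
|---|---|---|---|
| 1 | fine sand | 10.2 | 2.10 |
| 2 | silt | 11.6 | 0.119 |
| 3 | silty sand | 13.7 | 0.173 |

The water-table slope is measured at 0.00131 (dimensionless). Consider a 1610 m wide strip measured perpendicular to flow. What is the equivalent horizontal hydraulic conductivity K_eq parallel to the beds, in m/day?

0.709

Flow is parallel to layering, so each bed carries its own Darcy discharge and the transmissivities add.
Σ(K_i·b_i) = 2.10×10.2 + 0.119×11.6 + 0.173×13.7 = 25.17 m²/day.
Total thickness b = 35.50 m, so K_eq = Σ(K_i·b_i)/b = 0.7090 m/day.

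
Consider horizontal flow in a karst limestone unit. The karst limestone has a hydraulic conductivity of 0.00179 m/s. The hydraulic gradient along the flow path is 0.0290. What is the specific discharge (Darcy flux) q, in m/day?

Convert K: 0.00179 m/s × 86400 = 154.7 m/day.
Hydraulic gradient i = 0.0290.
Specific discharge q = K · i = 154.7 × 0.02900 = 4.485 m/day.

4.49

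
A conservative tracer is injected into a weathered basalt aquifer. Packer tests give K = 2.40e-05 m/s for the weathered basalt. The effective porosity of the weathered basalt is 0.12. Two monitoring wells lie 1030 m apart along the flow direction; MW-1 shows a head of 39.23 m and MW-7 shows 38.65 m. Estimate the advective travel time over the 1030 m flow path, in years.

Convert K: 2.40e-05 m/s × 86400 = 2.074 m/day.
Hydraulic gradient i = (39.23 − 38.65) / 1030 = 0.58 / 1030 = 0.0005631.
Darcy flux q = K · i = 2.074 × 0.0005631 = 0.001168 m/day.
Seepage velocity v = q / n_e = 0.001168 / 0.12 = 0.009730 m/day.
Travel time t = L / v = 1030 / 0.009730 = 1.059e+05 days = 289.8 years.

290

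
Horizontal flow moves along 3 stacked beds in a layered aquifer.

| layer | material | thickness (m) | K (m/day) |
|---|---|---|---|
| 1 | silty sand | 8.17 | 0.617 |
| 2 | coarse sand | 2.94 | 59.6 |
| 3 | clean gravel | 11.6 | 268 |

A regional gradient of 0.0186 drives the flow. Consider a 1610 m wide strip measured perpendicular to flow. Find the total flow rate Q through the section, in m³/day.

Flow is parallel to layering, so each bed carries its own Darcy discharge and the transmissivities add.
Σ(K_i·b_i) = 0.617×8.17 + 59.6×2.94 + 268×11.6 = 3289 m²/day.
Hydraulic gradient i = 0.0186.
Q = Σ(K_i·b_i) · W · i = 3289 × 1610 × 0.01860 = 98494 m³/day.

98500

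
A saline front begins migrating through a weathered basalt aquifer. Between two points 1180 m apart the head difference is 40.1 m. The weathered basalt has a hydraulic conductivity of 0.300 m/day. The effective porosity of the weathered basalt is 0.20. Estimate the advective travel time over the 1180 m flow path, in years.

Hydraulic gradient i = Δh / L = 40.1 / 1180 = 0.03398.
Darcy flux q = K · i = 0.3000 × 0.03398 = 0.01019 m/day.
Seepage velocity v = q / n_e = 0.01019 / 0.20 = 0.05097 m/day.
Travel time t = L / v = 1180 / 0.05097 = 23149 days = 63.38 years.

63.4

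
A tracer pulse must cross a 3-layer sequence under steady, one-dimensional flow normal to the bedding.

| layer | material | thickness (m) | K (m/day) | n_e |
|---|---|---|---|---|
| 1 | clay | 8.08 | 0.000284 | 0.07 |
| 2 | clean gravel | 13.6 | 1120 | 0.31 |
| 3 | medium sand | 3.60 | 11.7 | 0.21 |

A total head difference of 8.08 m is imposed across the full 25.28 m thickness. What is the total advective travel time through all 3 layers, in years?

With flow normal to the layers, continuity requires the same specific discharge q through every layer.
Σ(b_i/K_i) = 8.08/0.000284 + 13.6/1120 + 3.60/11.7 = 28451 d.
q = Δh / Σ(b_i/K_i) = 8.08 / 28451 = 0.0002840 m/day.
In each layer the seepage velocity is v_i = q/n_i, so the layer transit time is t_i = b_i·n_i / q:
  layer 1 (clay): t_1 = 8.08 × 0.07 / 0.0002840 = 1992 d
  layer 2 (clean gravel): t_2 = 13.6 × 0.31 / 0.0002840 = 14845 d
  layer 3 (medium sand): t_3 = 3.60 × 0.21 / 0.0002840 = 2662 d
Total t = Σ t_i = 19499 days = 53.38 years.

53.4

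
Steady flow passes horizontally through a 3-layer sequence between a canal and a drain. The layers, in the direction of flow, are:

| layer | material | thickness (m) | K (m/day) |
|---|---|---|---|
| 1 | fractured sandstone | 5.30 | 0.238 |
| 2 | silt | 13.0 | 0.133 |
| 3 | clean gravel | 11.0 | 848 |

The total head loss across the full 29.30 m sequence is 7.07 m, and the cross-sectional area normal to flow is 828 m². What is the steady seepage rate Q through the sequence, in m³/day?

Flow is perpendicular to layering, so the layers act in series and the equivalent K is the thickness-weighted harmonic mean.
Total thickness L = 5.30 + 13.0 + 11.0 = 29.30 m.
Σ(b_i/K_i) = 5.30/0.238 + 13.0/0.133 + 11.0/848 = 120.0 d.
K_eq = L / Σ(b_i/K_i) = 29.30 / 120.0 = 0.2441 m/day.
Q = K_eq · A · (Δh/L) = 0.2441 × 828 × (7.07/29.30) = 48.77 m³/day.

48.8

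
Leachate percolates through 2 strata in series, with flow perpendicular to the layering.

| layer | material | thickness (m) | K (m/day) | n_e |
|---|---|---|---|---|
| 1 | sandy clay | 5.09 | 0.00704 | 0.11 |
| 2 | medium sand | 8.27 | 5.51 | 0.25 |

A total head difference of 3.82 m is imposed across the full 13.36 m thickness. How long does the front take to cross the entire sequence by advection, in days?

With flow normal to the layers, continuity requires the same specific discharge q through every layer.
Σ(b_i/K_i) = 5.09/0.00704 + 8.27/5.51 = 724.5 d.
q = Δh / Σ(b_i/K_i) = 3.82 / 724.5 = 0.005273 m/day.
In each layer the seepage velocity is v_i = q/n_i, so the layer transit time is t_i = b_i·n_i / q:
  layer 1 (sandy clay): t_1 = 5.09 × 0.11 / 0.005273 = 106.2 d
  layer 2 (medium sand): t_2 = 8.27 × 0.25 / 0.005273 = 392.1 d
Total t = Σ t_i = 498.3 days.

498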